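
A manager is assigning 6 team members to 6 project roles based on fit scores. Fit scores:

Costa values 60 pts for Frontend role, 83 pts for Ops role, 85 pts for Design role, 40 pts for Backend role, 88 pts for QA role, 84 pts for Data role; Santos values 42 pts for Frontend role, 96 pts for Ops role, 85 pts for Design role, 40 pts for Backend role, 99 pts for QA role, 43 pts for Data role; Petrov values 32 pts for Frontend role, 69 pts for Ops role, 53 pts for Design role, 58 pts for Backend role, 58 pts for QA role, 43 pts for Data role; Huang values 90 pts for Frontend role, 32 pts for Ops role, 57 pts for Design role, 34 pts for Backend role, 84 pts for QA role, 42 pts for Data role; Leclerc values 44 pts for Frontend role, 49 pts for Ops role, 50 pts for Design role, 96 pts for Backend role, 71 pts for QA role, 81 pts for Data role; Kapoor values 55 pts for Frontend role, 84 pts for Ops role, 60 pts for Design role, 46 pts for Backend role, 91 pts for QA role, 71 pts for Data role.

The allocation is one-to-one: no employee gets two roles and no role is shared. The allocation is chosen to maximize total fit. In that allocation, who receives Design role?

Santos receives Design role.

Optimal: Costa→Data role (84 pts), Santos→Design role (85 pts), Petrov→Ops role (69 pts), Huang→Frontend role (90 pts), Leclerc→Backend role (96 pts), Kapoor→QA role (91 pts) — total 84+85+69+90+96+91 = 515 pts.
Row-greedy (each employee in turn takes its best remaining role) gives 473 pts, worse by 42.
Checked against all permutations: 515 pts is optimal.
Santos's own top role is QA role (99 pts), but forcing Santos→QA role and reassigning the rest optimally gives only 510 pts — worse by 5.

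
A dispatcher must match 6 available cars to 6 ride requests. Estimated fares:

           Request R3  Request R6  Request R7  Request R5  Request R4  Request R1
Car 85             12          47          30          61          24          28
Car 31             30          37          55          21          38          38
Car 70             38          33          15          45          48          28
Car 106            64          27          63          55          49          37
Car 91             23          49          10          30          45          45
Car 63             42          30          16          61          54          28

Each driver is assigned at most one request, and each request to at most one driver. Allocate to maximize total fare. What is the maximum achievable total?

Optimal: Car 85→Request R6 ($47), Car 31→Request R7 ($55), Car 70→Request R4 ($48), Car 106→Request R3 ($64), Car 91→Request R1 ($45), Car 63→Request R5 ($61) — total 47+55+48+64+45+61 = $320.
Max-entry greedy (repeatedly take the single best remaining cell) gives $311, worse by 9.

Max total: $320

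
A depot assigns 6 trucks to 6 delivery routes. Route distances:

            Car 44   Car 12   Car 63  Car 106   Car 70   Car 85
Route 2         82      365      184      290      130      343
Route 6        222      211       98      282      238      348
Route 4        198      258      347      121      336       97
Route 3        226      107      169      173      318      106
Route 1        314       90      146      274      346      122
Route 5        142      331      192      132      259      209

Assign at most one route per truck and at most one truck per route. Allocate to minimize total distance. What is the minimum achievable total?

Optimal: Car 44→Route 5 (142 km), Car 12→Route 1 (90 km), Car 63→Route 6 (98 km), Car 106→Route 4 (121 km), Car 70→Route 2 (130 km), Car 85→Route 3 (106 km) — total 142+90+98+121+130+106 = 687 km.
Min-entry greedy (repeatedly take the single cheapest remaining cell) gives 817 km, worse by 130.
Next-best assignment: Car 44→Route 5, Car 12→Route 3, Car 63→Route 6, Car 106→Route 4, Car 70→Route 2, Car 85→Route 1 = 720 km.
Swapping Car 70↔Car 12 (Car 70→Route 1 346 km, Car 12→Route 2 365 km) adds 491.
Every other assignment is strictly worse.

Minimum total: 687 km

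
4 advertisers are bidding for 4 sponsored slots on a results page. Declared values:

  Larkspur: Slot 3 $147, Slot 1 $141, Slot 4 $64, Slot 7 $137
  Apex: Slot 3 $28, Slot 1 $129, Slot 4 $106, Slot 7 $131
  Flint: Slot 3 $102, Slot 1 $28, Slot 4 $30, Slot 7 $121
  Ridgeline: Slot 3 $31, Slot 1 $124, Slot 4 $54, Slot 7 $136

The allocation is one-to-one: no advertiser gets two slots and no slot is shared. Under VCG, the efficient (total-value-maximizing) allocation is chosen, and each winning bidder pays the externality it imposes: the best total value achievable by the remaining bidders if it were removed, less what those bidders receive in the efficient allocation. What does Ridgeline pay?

Ridgeline pays $23.

Efficient allocation: Larkspur→Slot 3 ($147), Apex→Slot 4 ($106), Flint→Slot 7 ($121), Ridgeline→Slot 1 ($124); total welfare W = $498.
Ridgeline receives Slot 1 at value $124, so the others get W − 124 = $374.
Without Ridgeline: best allocation of the remaining 3 bidders over all 4 slots is Larkspur→Slot 3 ($147), Apex→Slot 1 ($129), Flint→Slot 7 ($121), total $397.
VCG payment = (others' best without Ridgeline) − (others' welfare with Ridgeline) = 397 − 374 = $23.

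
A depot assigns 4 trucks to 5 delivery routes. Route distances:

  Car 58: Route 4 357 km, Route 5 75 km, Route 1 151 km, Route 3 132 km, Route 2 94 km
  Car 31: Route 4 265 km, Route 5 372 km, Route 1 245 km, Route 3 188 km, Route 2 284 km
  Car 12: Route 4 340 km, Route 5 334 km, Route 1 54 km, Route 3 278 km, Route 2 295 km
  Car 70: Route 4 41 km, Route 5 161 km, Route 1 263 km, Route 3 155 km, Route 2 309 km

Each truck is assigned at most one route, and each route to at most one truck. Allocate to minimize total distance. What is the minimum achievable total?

Min total: 358 km

This is the linear assignment problem.
Optimal: Car 58→Route 5 (75 km), Car 31→Route 3 (188 km), Car 12→Route 1 (54 km), Car 70→Route 4 (41 km) — total 75+188+54+41 = 358 km.
Checked against all permutations: 358 km is optimal.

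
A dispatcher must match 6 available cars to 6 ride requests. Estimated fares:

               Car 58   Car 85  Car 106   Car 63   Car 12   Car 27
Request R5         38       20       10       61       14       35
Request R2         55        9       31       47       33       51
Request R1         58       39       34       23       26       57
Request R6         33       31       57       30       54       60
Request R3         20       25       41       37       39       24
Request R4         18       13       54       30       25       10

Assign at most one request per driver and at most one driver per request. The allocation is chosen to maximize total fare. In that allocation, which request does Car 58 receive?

Car 58 receives Request R2.

Optimal: Car 58→Request R2 ($55), Car 85→Request R1 ($39), Car 106→Request R4 ($54), Car 63→Request R5 ($61), Car 12→Request R3 ($39), Car 27→Request R6 ($60) — total 55+39+54+61+39+60 = $308.
Swapping Car 58↔Car 106 (Car 58→Request R4 $18, Car 106→Request R2 $31) loses 60.
Car 58's own top request is Request R1 ($58), but forcing Car 58→Request R1 and reassigning the rest optimally gives only $303 — worse by 5.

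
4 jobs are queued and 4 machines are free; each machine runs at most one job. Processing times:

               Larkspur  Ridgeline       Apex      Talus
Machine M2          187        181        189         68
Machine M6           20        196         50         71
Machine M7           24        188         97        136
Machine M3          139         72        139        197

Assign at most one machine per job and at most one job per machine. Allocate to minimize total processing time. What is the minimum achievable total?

Min total: 214 min

Optimal: Larkspur→Machine M7 (24 min), Ridgeline→Machine M3 (72 min), Apex→Machine M6 (50 min), Talus→Machine M2 (68 min) — total 24+72+50+68 = 214 min.
Row-greedy (each job in turn takes its cheapest remaining machine) gives 257 min, worse by 43.
Swapping Talus↔Apex (Talus→Machine M6 71 min, Apex→Machine M2 189 min) adds 142.
Every other assignment is strictly worse.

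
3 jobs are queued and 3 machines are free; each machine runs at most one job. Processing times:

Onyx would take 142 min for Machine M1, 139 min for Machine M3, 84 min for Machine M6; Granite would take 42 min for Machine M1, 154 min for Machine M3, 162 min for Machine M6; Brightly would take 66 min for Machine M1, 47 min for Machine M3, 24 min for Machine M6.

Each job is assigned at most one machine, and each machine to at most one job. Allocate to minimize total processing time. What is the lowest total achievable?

Minimum total: 173 min

Optimal: Onyx→Machine M6 (84 min), Granite→Machine M1 (42 min), Brightly→Machine M3 (47 min) — total 84+42+47 = 173 min.
Min-entry greedy (repeatedly take the single cheapest remaining cell) gives 205 min, worse by 32.
Next-best assignment: Onyx→Machine M3, Granite→Machine M1, Brightly→Machine M6 = 205 min.
Swapping Onyx↔Granite (Onyx→Machine M1 142 min, Granite→Machine M6 162 min) adds 178.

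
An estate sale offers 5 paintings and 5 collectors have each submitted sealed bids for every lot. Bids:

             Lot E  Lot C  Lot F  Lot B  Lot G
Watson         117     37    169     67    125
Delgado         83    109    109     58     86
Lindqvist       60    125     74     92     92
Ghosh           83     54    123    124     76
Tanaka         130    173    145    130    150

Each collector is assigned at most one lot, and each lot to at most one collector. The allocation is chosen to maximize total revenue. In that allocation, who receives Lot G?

Tanaka receives Lot G.

Optimal: Watson→Lot F ($169), Delgado→Lot E ($83), Lindqvist→Lot C ($125), Ghosh→Lot B ($124), Tanaka→Lot G ($150) — total 169+83+125+124+150 = $651.
Column-greedy (each lot in turn goes to its best remaining collector) gives $634, worse by 17.
Checked against all permutations: $651 is optimal.
Tanaka's own top lot is Lot C ($173), but forcing Tanaka→Lot C and reassigning the rest optimally gives only $641 — worse by 10.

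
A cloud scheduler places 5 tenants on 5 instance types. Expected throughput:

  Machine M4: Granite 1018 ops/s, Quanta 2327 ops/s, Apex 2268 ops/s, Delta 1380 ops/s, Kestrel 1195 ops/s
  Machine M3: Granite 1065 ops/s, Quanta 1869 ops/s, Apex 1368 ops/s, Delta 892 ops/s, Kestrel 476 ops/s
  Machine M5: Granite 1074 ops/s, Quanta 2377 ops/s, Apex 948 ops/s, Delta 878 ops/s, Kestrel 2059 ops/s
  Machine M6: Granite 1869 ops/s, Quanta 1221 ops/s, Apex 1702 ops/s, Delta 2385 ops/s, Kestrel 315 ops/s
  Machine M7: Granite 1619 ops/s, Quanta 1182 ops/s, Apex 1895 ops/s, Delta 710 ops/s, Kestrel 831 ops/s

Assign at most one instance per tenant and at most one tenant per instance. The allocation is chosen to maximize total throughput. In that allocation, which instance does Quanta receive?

Optimal: Granite→Machine M7 (1619 ops/s), Quanta→Machine M3 (1869 ops/s), Apex→Machine M4 (2268 ops/s), Delta→Machine M6 (2385 ops/s), Kestrel→Machine M5 (2059 ops/s) — total 1619+1869+2268+2385+2059 = 10200 ops/s.
Row-greedy (each tenant in turn takes its best remaining instance) gives 8237 ops/s, worse by 1963.
Quanta's own top instance is Machine M5 (2377 ops/s), but forcing Quanta→Machine M5 and reassigning the rest optimally gives only 9125 ops/s — worse by 1075.

Quanta receives Machine M3.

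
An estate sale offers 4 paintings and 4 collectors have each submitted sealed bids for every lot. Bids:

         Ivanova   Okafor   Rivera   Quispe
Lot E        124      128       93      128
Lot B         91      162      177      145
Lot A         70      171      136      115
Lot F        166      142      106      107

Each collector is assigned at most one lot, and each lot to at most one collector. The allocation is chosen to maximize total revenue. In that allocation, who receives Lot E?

Optimal: Ivanova→Lot F ($166), Okafor→Lot A ($171), Rivera→Lot B ($177), Quispe→Lot E ($128) — total 166+171+177+128 = $642.
Column-greedy (each lot in turn goes to its best remaining collector) gives $586, worse by 56.
No other one-to-one assignment exceeds $642.
Quispe's own top lot is Lot B ($145), but forcing Quispe→Lot B and reassigning the rest optimally gives only $575 — worse by 67.

Quispe receives Lot E.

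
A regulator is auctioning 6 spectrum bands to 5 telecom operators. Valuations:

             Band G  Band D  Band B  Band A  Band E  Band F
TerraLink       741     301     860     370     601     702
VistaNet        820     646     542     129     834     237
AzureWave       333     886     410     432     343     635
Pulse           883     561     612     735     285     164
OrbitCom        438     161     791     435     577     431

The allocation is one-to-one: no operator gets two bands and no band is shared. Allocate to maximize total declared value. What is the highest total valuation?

Treat this as an assignment problem: match each operator to one band.
Optimal: TerraLink→Band F ($702M), VistaNet→Band E ($834M), AzureWave→Band D ($886M), Pulse→Band G ($883M), OrbitCom→Band B ($791M) — total 702+834+886+883+791 = $4096M.
Column-greedy (each band in turn goes to its best remaining operator) gives $3898M, worse by 198.
Next-best assignment: TerraLink→Band G, VistaNet→Band E, AzureWave→Band D, Pulse→Band A, OrbitCom→Band B = $3987M.
No other one-to-one assignment exceeds $4096M.

Maximum total: $4096M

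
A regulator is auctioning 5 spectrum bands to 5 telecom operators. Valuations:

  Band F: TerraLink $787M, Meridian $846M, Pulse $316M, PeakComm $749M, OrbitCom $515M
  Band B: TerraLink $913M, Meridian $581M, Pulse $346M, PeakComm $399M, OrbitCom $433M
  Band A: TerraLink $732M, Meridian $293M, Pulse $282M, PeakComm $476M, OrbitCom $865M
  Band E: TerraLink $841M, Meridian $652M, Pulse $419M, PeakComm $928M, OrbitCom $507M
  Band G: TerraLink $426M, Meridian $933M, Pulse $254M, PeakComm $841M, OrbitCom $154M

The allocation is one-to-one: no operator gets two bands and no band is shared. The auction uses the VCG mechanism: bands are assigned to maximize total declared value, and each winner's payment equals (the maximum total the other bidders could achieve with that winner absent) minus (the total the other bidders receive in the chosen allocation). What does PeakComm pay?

Efficient allocation: TerraLink→Band B ($913M), Meridian→Band G ($933M), Pulse→Band F ($316M), PeakComm→Band E ($928M), OrbitCom→Band A ($865M); total welfare W = $3955M.
PeakComm receives Band E at value $928M, so the others get W − 928 = $3027M.
Without PeakComm: best allocation of the remaining 4 bidders over all 5 bands is TerraLink→Band B ($913M), Meridian→Band G ($933M), Pulse→Band E ($419M), OrbitCom→Band A ($865M), total $3130M.
VCG payment = (others' best without PeakComm) − (others' welfare with PeakComm) = 3130 − 3027 = $103M.

PeakComm pays $103M.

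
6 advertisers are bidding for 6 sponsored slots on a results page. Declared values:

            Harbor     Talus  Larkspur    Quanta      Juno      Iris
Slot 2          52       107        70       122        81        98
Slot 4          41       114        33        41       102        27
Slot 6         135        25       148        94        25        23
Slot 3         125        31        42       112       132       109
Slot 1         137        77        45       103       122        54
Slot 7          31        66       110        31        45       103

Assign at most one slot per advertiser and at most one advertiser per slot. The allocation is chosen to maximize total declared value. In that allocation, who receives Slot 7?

Iris receives Slot 7.

Optimal: Harbor→Slot 1 ($137), Talus→Slot 4 ($114), Larkspur→Slot 6 ($148), Quanta→Slot 2 ($122), Juno→Slot 3 ($132), Iris→Slot 7 ($103) — total 137+114+148+122+132+103 = $756.
Next-best assignment: Harbor→Slot 3, Talus→Slot 4, Larkspur→Slot 6, Quanta→Slot 2, Juno→Slot 1, Iris→Slot 7 = $734.
Iris's own top slot is Slot 3 ($109), but forcing Iris→Slot 3 and reassigning the rest optimally gives only $712 — worse by 44.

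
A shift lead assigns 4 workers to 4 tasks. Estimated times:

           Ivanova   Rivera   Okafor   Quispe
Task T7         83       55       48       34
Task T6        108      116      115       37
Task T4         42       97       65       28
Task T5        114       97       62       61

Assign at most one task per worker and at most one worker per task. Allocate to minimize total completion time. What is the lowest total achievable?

Optimal: Ivanova→Task T4 (42 min), Rivera→Task T7 (55 min), Okafor→Task T5 (62 min), Quispe→Task T6 (37 min) — total 42+55+62+37 = 196 min.

Min total: 196 min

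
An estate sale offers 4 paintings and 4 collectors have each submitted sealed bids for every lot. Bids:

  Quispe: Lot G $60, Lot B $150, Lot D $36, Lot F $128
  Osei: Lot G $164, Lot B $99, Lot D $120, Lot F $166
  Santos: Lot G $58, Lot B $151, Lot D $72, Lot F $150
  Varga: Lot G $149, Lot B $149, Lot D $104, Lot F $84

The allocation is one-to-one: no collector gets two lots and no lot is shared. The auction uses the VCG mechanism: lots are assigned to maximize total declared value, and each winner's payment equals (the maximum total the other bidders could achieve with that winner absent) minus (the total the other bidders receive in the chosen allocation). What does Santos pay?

Efficient allocation: Quispe→Lot B ($150), Osei→Lot D ($120), Santos→Lot F ($150), Varga→Lot G ($149); total welfare W = $569.
Santos receives Lot F at value $150, so the others get W − 150 = $419.
Without Santos: best allocation of the remaining 3 bidders over all 4 lots is Quispe→Lot B ($150), Osei→Lot F ($166), Varga→Lot G ($149), total $465.
VCG payment = (others' best without Santos) − (others' welfare with Santos) = 465 − 419 = $46.

Santos pays $46.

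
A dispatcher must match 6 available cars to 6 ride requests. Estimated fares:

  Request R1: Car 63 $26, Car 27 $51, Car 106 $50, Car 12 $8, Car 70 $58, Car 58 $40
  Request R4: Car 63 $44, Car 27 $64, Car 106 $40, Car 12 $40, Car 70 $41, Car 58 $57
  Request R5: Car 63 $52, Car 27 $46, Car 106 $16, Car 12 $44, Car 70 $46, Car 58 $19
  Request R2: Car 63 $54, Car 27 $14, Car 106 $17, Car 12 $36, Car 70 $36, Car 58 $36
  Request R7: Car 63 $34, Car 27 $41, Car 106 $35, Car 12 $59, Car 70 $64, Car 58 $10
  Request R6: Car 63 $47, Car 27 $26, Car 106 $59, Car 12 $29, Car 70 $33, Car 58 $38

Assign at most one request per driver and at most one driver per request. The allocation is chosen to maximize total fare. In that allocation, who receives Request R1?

Optimal: Car 63→Request R2 ($54), Car 27→Request R5 ($46), Car 106→Request R6 ($59), Car 12→Request R7 ($59), Car 70→Request R1 ($58), Car 58→Request R4 ($57) — total 54+46+59+59+58+57 = $333.
Max-entry greedy (repeatedly take the single best remaining cell) gives $325, worse by 8.
Next-best assignment: Car 63→Request R2, Car 27→Request R1, Car 106→Request R6, Car 12→Request R5, Car 70→Request R7, Car 58→Request R4 = $329.
Swapping Car 106↔Car 70 (Car 106→Request R1 $50, Car 70→Request R6 $33) loses 34.
Car 70's own top request is Request R7 ($64), but forcing Car 70→Request R7 and reassigning the rest optimally gives only $329 — worse by 4.

Car 70 receives Request R1.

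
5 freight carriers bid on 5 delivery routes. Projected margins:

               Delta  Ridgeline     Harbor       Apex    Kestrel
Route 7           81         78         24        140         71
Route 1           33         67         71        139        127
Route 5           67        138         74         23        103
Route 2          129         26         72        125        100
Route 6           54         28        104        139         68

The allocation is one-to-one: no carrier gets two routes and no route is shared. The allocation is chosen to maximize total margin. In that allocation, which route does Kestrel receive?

This is the linear assignment problem.
Optimal: Delta→Route 2 ($129k), Ridgeline→Route 5 ($138k), Harbor→Route 6 ($104k), Apex→Route 7 ($140k), Kestrel→Route 1 ($127k) — total 129+138+104+140+127 = $638k.
Next-best assignment: Delta→Route 2, Ridgeline→Route 5, Harbor→Route 6, Apex→Route 1, Kestrel→Route 7 = $581k.
Swapping Kestrel↔Harbor (Kestrel→Route 6 $68k, Harbor→Route 1 $71k) loses 92.
Checked against all permutations: $638k is optimal.

Kestrel receives Route 1.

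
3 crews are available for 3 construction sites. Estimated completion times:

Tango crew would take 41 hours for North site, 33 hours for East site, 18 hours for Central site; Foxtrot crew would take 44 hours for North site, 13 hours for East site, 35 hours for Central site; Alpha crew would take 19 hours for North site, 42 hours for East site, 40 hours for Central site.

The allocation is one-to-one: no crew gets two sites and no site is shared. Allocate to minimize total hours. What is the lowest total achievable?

Optimal: Tango crew→Central site (18 hours), Foxtrot crew→East site (13 hours), Alpha crew→North site (19 hours) — total 18+13+19 = 50 hours.
Next-best assignment: Tango crew→East site, Foxtrot crew→Central site, Alpha crew→North site = 87 hours.
Swapping Tango crew↔Foxtrot crew (Tango crew→East site 33 hours, Foxtrot crew→Central site 35 hours) adds 37.

Min total: 50 hours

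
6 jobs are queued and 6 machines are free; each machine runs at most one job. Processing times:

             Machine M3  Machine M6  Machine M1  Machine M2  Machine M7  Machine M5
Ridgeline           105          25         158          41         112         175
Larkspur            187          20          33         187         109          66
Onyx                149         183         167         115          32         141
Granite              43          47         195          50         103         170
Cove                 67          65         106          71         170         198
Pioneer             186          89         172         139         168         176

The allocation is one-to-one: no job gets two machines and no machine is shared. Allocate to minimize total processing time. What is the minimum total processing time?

This is the linear assignment problem.
Optimal: Ridgeline→Machine M2 (41 min), Larkspur→Machine M5 (66 min), Onyx→Machine M7 (32 min), Granite→Machine M3 (43 min), Cove→Machine M1 (106 min), Pioneer→Machine M6 (89 min) — total 41+66+32+43+106+89 = 377 min.
Next-best assignment: Ridgeline→Machine M6, Larkspur→Machine M1, Onyx→Machine M7, Granite→Machine M3, Cove→Machine M2, Pioneer→Machine M5 = 380 min.
Swapping Cove↔Larkspur (Cove→Machine M5 198 min, Larkspur→Machine M1 33 min) adds 59.
Every other assignment is strictly worse.

Minimum total: 377 min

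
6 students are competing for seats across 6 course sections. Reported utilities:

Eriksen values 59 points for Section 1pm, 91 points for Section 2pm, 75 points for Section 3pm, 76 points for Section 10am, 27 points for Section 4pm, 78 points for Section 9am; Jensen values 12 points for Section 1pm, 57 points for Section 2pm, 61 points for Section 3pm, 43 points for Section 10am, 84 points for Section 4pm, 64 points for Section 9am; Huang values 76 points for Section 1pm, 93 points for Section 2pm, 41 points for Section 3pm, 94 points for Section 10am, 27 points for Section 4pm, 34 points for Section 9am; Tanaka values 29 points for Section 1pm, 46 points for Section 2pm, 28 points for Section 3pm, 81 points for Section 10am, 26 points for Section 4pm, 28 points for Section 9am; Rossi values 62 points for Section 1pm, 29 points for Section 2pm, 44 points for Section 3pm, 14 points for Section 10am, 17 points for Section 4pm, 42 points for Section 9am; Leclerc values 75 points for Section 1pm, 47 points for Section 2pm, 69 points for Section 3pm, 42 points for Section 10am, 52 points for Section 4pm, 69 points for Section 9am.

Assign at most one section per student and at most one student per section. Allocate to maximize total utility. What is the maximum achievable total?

Maximum total: 467 points

This is the linear assignment problem.
Optimal: Eriksen→Section 9am (78 points), Jensen→Section 4pm (84 points), Huang→Section 2pm (93 points), Tanaka→Section 10am (81 points), Rossi→Section 1pm (62 points), Leclerc→Section 3pm (69 points) — total 78+84+93+81+62+69 = 467 points.
No other one-to-one assignment exceeds 467 points.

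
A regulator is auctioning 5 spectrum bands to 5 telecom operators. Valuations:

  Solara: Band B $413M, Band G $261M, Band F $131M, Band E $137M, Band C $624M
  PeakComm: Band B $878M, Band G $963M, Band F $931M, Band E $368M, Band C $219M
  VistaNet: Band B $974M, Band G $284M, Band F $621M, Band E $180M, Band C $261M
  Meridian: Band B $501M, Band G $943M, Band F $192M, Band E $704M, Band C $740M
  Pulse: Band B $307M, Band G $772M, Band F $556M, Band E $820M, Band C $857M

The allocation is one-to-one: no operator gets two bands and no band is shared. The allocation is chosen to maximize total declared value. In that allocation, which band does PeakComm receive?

This is the linear assignment problem.
Optimal: Solara→Band C ($624M), PeakComm→Band F ($931M), VistaNet→Band B ($974M), Meridian→Band G ($943M), Pulse→Band E ($820M) — total 624+931+974+943+820 = $4292M.
Row-greedy (each operator in turn takes its best remaining band) gives $3821M, worse by 471.
Next-best assignment: Solara→Band C, PeakComm→Band F, VistaNet→Band B, Meridian→Band E, Pulse→Band G = $4005M.
Swapping Pulse↔VistaNet (Pulse→Band B $307M, VistaNet→Band E $180M) loses 1307.
PeakComm's own top band is Band G ($963M), but forcing PeakComm→Band G and reassigning the rest optimally gives only $3821M — worse by 471.

PeakComm receives Band F.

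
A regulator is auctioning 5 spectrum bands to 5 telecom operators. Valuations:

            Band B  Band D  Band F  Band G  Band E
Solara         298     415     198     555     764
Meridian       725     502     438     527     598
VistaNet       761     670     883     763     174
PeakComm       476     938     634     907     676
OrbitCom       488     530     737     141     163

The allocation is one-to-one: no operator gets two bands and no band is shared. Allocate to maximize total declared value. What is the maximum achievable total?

This is a one-to-one assignment (maximum-weight bipartite matching).
Optimal: Solara→Band E ($764M), Meridian→Band B ($725M), VistaNet→Band G ($763M), PeakComm→Band D ($938M), OrbitCom→Band F ($737M) — total 764+725+763+938+737 = $3927M.
Max-entry greedy (repeatedly take the single best remaining cell) gives $3451M, worse by 476.
Checked against all permutations: $3927M is optimal.

Max total: $3927M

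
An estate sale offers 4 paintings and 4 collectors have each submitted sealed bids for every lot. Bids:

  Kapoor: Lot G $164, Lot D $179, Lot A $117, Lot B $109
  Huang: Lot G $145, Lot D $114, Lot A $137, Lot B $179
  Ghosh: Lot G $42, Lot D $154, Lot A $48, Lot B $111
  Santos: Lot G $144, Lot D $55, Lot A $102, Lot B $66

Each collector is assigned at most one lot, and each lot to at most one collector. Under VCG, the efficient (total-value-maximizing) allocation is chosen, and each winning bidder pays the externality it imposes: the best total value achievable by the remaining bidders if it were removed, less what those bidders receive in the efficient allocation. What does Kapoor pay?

Kapoor pays $42.

Efficient allocation: Kapoor→Lot G ($164), Huang→Lot B ($179), Ghosh→Lot D ($154), Santos→Lot A ($102); total welfare W = $599.
Kapoor receives Lot G at value $164, so the others get W − 164 = $435.
Without Kapoor: best allocation of the remaining 3 bidders over all 4 lots is Huang→Lot B ($179), Ghosh→Lot D ($154), Santos→Lot G ($144), total $477.
VCG payment = (others' best without Kapoor) − (others' welfare with Kapoor) = 477 − 435 = $42.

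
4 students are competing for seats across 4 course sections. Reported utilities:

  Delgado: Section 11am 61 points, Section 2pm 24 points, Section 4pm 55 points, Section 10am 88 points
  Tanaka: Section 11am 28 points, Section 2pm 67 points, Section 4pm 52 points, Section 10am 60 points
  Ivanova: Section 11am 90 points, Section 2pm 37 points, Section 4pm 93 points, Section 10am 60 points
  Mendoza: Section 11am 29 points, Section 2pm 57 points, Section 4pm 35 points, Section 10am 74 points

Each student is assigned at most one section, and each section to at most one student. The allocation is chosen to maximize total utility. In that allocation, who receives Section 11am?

Delgado receives Section 11am.

Optimal: Delgado→Section 11am (61 points), Tanaka→Section 2pm (67 points), Ivanova→Section 4pm (93 points), Mendoza→Section 10am (74 points) — total 61+67+93+74 = 295 points.
Column-greedy (each section in turn goes to its best remaining student) gives 286 points, worse by 9.
Next-best assignment: Delgado→Section 10am, Tanaka→Section 4pm, Ivanova→Section 11am, Mendoza→Section 2pm = 287 points.
Checked against all permutations: 295 points is optimal.
Delgado's own top section is Section 10am (88 points), but forcing Delgado→Section 10am and reassigning the rest optimally gives only 287 points — worse by 8.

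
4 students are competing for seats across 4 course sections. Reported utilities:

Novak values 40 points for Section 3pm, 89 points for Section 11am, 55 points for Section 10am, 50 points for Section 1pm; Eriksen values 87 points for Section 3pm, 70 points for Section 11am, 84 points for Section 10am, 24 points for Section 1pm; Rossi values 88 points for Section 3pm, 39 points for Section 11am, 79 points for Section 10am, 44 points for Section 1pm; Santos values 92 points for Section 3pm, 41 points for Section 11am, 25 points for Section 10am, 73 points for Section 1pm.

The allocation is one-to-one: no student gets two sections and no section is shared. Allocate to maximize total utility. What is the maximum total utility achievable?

Optimal: Novak→Section 11am (89 points), Eriksen→Section 10am (84 points), Rossi→Section 3pm (88 points), Santos→Section 1pm (73 points) — total 89+84+88+73 = 334 points.
Next-best assignment: Novak→Section 11am, Eriksen→Section 3pm, Rossi→Section 10am, Santos→Section 1pm = 328 points.
Checked against all permutations: 334 points is optimal.

Max total: 334 points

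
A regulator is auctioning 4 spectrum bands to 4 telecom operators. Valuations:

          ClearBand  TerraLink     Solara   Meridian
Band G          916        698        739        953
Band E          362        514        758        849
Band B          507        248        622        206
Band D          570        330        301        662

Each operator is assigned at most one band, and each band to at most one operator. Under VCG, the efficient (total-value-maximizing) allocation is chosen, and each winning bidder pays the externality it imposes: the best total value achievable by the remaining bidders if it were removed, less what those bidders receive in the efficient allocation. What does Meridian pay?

Meridian pays $162M.

Efficient allocation: ClearBand→Band D ($570M), TerraLink→Band G ($698M), Solara→Band B ($622M), Meridian→Band E ($849M); total welfare W = $2739M.
Meridian receives Band E at value $849M, so the others get W − 849 = $1890M.
Without Meridian: best allocation of the remaining 3 bidders over all 4 bands is ClearBand→Band G ($916M), TerraLink→Band E ($514M), Solara→Band B ($622M), total $2052M.
VCG payment = (others' best without Meridian) − (others' welfare with Meridian) = 2052 − 1890 = $162M.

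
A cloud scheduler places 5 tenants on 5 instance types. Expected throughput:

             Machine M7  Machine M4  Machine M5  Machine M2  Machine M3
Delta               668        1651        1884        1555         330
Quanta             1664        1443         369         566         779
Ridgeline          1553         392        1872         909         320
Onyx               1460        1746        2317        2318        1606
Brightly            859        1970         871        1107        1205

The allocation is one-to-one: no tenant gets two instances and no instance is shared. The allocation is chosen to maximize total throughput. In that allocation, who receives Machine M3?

Optimal: Delta→Machine M4 (1651 ops/s), Quanta→Machine M7 (1664 ops/s), Ridgeline→Machine M5 (1872 ops/s), Onyx→Machine M2 (2318 ops/s), Brightly→Machine M3 (1205 ops/s) — total 1651+1664+1872+2318+1205 = 8710 ops/s.
Max-entry greedy (repeatedly take the single best remaining cell) gives 8156 ops/s, worse by 554.
Brightly's own top instance is Machine M4 (1970 ops/s), but forcing Brightly→Machine M4 and reassigning the rest optimally gives only 8667 ops/s — worse by 43.

Brightly receives Machine M3.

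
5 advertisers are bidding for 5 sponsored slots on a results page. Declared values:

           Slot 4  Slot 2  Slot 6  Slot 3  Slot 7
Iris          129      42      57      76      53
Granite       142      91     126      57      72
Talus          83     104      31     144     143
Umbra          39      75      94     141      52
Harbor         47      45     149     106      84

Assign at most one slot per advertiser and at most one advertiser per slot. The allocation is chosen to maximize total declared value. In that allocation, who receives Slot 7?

Talus receives Slot 7.

Treat this as an assignment problem: match each advertiser to one slot.
Optimal: Iris→Slot 4 ($129), Granite→Slot 2 ($91), Talus→Slot 7 ($143), Umbra→Slot 3 ($141), Harbor→Slot 6 ($149) — total 129+91+143+141+149 = $653.
Max-entry greedy (repeatedly take the single best remaining cell) gives $563, worse by 90.
Swapping Granite↔Talus (Granite→Slot 7 $72, Talus→Slot 2 $104) loses 58.
Talus's own top slot is Slot 3 ($144), but forcing Talus→Slot 3 and reassigning the rest optimally gives only $569 — worse by 84.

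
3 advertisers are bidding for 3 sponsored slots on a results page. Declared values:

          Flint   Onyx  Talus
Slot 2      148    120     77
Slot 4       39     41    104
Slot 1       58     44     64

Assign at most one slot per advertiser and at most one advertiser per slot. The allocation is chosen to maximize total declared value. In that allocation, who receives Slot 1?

This is a one-to-one assignment (maximum-weight bipartite matching).
Optimal: Flint→Slot 2 ($148), Onyx→Slot 1 ($44), Talus→Slot 4 ($104) — total 148+44+104 = $296.
Onyx's own top slot is Slot 2 ($120), but forcing Onyx→Slot 2 and reassigning the rest optimally gives only $282 — worse by 14.

Onyx receives Slot 1.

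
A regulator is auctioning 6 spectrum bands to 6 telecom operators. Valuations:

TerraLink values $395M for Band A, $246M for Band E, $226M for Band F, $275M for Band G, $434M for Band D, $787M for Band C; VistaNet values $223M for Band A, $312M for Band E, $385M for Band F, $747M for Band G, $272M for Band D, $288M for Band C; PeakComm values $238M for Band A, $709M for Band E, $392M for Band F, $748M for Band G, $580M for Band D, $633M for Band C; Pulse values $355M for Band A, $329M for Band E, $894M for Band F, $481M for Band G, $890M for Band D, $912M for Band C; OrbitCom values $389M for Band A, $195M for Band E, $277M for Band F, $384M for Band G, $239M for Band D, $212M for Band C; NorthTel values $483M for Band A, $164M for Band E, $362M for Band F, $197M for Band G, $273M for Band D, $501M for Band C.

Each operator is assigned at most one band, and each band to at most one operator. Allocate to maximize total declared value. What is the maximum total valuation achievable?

This is the linear assignment problem.
Optimal: TerraLink→Band C ($787M), VistaNet→Band G ($747M), PeakComm→Band E ($709M), Pulse→Band D ($890M), OrbitCom→Band F ($277M), NorthTel→Band A ($483M) — total 787+747+709+890+277+483 = $3893M.
Row-greedy (each operator in turn takes its best remaining band) gives $3799M, worse by 94.
Next-best assignment: TerraLink→Band C, VistaNet→Band G, PeakComm→Band E, Pulse→Band D, OrbitCom→Band A, NorthTel→Band F = $3884M.

Maximum total: $3893M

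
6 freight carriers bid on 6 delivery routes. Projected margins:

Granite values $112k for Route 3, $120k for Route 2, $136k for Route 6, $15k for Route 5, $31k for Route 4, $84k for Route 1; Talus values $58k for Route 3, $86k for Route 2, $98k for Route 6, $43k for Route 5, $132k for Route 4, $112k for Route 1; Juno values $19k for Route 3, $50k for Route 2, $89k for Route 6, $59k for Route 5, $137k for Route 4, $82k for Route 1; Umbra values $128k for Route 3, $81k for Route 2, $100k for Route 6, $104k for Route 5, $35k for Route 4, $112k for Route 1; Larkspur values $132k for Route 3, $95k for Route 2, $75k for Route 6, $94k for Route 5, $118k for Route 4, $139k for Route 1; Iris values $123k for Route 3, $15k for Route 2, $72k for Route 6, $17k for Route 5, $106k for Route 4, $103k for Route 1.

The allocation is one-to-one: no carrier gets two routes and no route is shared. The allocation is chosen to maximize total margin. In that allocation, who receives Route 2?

Talus receives Route 2.

Optimal: Granite→Route 6 ($136k), Talus→Route 2 ($86k), Juno→Route 4 ($137k), Umbra→Route 5 ($104k), Larkspur→Route 1 ($139k), Iris→Route 3 ($123k) — total 136+86+137+104+139+123 = $725k.
Max-entry greedy (repeatedly take the single best remaining cell) gives $643k, worse by 82.
Next-best assignment: Granite→Route 2, Talus→Route 6, Juno→Route 4, Umbra→Route 5, Larkspur→Route 1, Iris→Route 3 = $721k.
Swapping Iris↔Larkspur (Iris→Route 1 $103k, Larkspur→Route 3 $132k) loses 27.
Talus's own top route is Route 4 ($132k), but forcing Talus→Route 4 and reassigning the rest optimally gives only $707k — worse by 18.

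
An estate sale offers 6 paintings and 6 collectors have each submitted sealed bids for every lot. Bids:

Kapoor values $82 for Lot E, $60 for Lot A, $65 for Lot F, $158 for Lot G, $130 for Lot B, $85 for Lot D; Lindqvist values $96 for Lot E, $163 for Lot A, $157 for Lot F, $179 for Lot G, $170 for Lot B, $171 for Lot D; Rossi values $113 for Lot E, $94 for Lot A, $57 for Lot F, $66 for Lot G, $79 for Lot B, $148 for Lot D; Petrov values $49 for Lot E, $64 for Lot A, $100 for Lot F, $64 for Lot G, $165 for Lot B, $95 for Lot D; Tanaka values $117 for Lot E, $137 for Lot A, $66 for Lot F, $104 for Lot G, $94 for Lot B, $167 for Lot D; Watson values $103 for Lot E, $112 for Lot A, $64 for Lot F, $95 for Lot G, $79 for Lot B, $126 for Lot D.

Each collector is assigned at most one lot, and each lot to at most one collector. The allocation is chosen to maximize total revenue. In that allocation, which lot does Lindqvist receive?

Lindqvist receives Lot F.

Treat this as an assignment problem: match each collector to one lot.
Optimal: Kapoor→Lot G ($158), Lindqvist→Lot F ($157), Rossi→Lot E ($113), Petrov→Lot B ($165), Tanaka→Lot D ($167), Watson→Lot A ($112) — total 158+157+113+165+167+112 = $872.
Column-greedy (each lot in turn goes to its best remaining collector) gives $743, worse by 129.
Next-best assignment: Kapoor→Lot G, Lindqvist→Lot F, Rossi→Lot D, Petrov→Lot B, Tanaka→Lot A, Watson→Lot E = $868.
Lindqvist's own top lot is Lot G ($179), but forcing Lindqvist→Lot G and reassigning the rest optimally gives only $801 — worse by 71.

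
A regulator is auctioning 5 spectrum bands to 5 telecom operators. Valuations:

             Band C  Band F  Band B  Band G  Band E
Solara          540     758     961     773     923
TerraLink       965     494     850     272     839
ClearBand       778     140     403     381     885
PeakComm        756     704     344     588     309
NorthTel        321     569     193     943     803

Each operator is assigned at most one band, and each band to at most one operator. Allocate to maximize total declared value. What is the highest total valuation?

Max total: $4458M

This is the linear assignment problem.
Optimal: Solara→Band B ($961M), TerraLink→Band C ($965M), ClearBand→Band E ($885M), PeakComm→Band F ($704M), NorthTel→Band G ($943M) — total 961+965+885+704+943 = $4458M.
Column-greedy (each band in turn goes to its best remaining operator) gives $3378M, worse by 1080.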